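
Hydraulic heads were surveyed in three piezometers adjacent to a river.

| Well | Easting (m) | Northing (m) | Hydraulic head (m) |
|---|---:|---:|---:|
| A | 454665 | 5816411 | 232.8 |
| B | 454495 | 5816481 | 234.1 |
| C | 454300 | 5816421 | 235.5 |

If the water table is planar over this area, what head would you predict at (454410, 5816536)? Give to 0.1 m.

Taking A as reference: B−A = (-170, 70, +1.3); C−A = (-365, 10, +2.7).
Determinant of the coordinate differences = (-170)·10 − (-365)·70 = 23850.
∂h/∂x = [(+1.3)·10 − (+2.7)·70] / 23850 = -0.007379
∂h/∂y = [(-170)·(+2.7) − (-365)·(+1.3)] / 23850 = +0.0006499
h(454410, 5816536) = 232.8 + (-0.007379)·(-255) + (+0.0006499)·(125) = 232.8 +1.882 +0.081 = 234.763 m.

234.8 m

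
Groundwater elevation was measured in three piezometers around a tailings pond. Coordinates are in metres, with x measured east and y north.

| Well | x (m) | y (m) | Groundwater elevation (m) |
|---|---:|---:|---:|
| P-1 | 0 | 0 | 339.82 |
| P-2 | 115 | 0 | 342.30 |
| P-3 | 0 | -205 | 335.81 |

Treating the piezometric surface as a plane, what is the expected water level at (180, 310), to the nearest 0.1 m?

349.8 m

∂h/∂x = (342.30 − 339.82) / (115 − 0) = +0.02157
∂h/∂y = (335.81 − 339.82) / (-205 − 0) = +0.01956
h(180, 310) = 339.82 + (+0.02157)·(180) + (+0.01956)·(310) = 339.82 +3.882 +6.064 = 349.766 m.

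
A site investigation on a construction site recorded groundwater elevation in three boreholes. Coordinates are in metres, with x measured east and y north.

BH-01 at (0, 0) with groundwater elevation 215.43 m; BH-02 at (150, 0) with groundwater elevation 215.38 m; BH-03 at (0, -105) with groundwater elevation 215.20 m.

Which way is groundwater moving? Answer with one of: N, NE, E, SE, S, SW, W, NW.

∂h/∂x = (215.38 − 215.43) / (150 − 0) = -0.0003333
∂h/∂y = (215.20 − 215.43) / (-105 − 0) = +0.002190
Flow = −∇h = (+0.0003333 east, -0.002190 north), which points south.

S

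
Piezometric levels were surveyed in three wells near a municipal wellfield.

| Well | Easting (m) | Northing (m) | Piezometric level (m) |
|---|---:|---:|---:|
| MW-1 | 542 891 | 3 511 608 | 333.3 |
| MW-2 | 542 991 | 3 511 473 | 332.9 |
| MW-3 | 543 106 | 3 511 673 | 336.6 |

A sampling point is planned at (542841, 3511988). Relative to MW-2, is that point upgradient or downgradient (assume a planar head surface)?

With h = a·x + b·y + c and MW-1 as origin, the differences give:
  100·a + (-135)·b = -0.4
  215·a + 65·b = +3.3
Eliminate b (×65 and ×(-135), subtract): 35525·a = 419.50 → a = ∂h/∂x = +0.01181
Back-substitute: b = ∂h/∂y = +0.01171.
Head at (542841, 3511988) = 333.3 + (+0.01181)·(-50) + (+0.01171)·(380) = 337.16 m.
That is higher than the 332.9 m at MW-2, so the point is upgradient.

upgradient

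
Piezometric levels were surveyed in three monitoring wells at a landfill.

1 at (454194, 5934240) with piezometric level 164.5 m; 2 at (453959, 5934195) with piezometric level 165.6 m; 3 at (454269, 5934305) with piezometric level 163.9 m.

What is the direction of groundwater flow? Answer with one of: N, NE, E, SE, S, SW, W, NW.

NE

Differences from 1: to 2 (Δx, Δy, Δh) = (-235, -45, +1.1); to 3 = (75, 65, -0.6).
Solve a·Δx + b·Δy = Δh: det = (-235)·65 − 75·(-45) = -11900.
∂h/∂x = [(+1.1)·65 − (-0.6)·(-45)] / -11900 = -0.003739
∂h/∂y = [(-235)·(-0.6) − 75·(+1.1)] / -11900 = -0.004916
Flow = −∇h = (+0.003739 east, +0.004916 north), which points northeast.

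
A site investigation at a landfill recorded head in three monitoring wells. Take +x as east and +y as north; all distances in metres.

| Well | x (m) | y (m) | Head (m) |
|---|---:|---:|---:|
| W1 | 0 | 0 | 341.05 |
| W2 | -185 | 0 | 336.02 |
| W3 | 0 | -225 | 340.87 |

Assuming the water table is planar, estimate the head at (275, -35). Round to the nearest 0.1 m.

∂h/∂x = (336.02 − 341.05) / (-185 − 0) = +0.02719
∂h/∂y = (340.87 − 341.05) / (-225 − 0) = +0.0008000
h(275, -35) = 341.05 + (+0.02719)·(275) + (+0.0008000)·(-35) = 341.05 +7.477 -0.028 = 348.499 m.

348.5 m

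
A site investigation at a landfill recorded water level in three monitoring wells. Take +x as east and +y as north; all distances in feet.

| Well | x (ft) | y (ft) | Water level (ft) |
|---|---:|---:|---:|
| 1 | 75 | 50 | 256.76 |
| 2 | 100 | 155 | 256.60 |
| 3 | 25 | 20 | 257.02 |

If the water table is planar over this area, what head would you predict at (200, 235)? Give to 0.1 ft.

256.1 ft

Three-point gradient (reference 1): Δ to 2 = (25, 105, -0.16), Δ to 3 = (-50, -30, +0.26).
∂h/∂x = -0.005000, ∂h/∂y = -0.0003333 (det = 4500).
h(200, 235) = 256.76 + (-0.005000)·(125) + (-0.0003333)·(185) = 256.76 -0.625 -0.062 = 256.073 ft.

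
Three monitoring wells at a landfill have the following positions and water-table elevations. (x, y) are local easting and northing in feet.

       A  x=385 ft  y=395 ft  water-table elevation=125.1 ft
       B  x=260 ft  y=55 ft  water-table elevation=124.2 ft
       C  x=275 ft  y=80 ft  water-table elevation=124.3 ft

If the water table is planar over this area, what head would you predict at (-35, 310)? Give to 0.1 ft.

Three-point gradient (reference A): Δ to B = (-125, -340, -0.9), Δ to C = (-110, -315, -0.8).
∂h/∂x = +0.005823, ∂h/∂y = +0.0005063 (det = 1975).
h(-35, 310) = 125.1 + (+0.005823)·(-420) + (+0.0005063)·(-85) = 125.1 -2.446 -0.043 = 122.611 ft.

122.6 ft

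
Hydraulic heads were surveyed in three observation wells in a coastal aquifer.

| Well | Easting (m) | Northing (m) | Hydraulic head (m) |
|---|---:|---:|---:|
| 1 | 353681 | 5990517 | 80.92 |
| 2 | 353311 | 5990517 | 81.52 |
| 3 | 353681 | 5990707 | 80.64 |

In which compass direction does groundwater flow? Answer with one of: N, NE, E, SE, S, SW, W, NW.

NE

∂h/∂x = (81.52 − 80.92) / (353311 − 353681) = -0.001622
∂h/∂y = (80.64 − 80.92) / (5990707 − 5990517) = -0.001474
Flow = −∇h = (+0.001622 east, +0.001474 north), which points northeast.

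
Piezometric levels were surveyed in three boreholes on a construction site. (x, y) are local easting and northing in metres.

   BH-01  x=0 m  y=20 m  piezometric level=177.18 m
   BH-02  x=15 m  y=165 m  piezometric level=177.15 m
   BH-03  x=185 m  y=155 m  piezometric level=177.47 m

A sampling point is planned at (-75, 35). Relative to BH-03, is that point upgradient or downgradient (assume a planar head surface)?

Differences from BH-01: to BH-02 (Δx, Δy, Δh) = (15, 145, -0.03); to BH-03 = (185, 135, +0.29).
Solve a·Δx + b·Δy = Δh: det = 15·135 − 185·145 = -24800.
∂h/∂x = [(-0.03)·135 − (+0.29)·145] / -24800 = +0.001859
∂h/∂y = [15·(+0.29) − 185·(-0.03)] / -24800 = -0.0003992
Head at (-75, 35) = 177.18 + (+0.001859)·(-75) + (-0.0003992)·(15) = 177.03 m.
That is lower than the 177.47 m at BH-03, so the point is downgradient.

downgradient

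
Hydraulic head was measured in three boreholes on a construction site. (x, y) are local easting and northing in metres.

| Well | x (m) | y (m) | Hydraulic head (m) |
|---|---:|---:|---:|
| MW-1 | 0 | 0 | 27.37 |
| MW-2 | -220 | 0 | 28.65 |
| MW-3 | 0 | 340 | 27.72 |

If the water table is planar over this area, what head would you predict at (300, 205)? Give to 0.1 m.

∂h/∂x = (28.65 − 27.37) / (-220 − 0) = -0.005818
∂h/∂y = (27.72 − 27.37) / (340 − 0) = +0.001029
h(300, 205) = 27.37 + (-0.005818)·(300) + (+0.001029)·(205) = 27.37 -1.745 +0.211 = 25.836 m.

25.8 m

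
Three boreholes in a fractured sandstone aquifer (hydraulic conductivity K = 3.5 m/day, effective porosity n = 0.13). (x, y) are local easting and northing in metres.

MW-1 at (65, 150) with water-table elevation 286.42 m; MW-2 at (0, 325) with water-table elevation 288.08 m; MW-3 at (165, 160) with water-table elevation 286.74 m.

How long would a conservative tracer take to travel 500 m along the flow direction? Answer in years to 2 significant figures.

With h = a·x + b·y + c and MW-1 as origin, the differences give:
  (-65)·a + 175·b = +1.66
  100·a + 10·b = +0.32
Eliminate b (×10 and ×175, subtract): -18150·a = -39.400 → a = ∂h/∂x = +0.002171
Back-substitute: b = ∂h/∂y = +0.01029.
|∇h| = √(0.002171² + 0.01029²) = 0.01052
Seepage velocity v = K·i/n = 3.5 × 0.01052 / 0.13 = 0.2832 m/day.
t = 500 / 0.2832 = 1766 days = 4.84 years.

4.8 years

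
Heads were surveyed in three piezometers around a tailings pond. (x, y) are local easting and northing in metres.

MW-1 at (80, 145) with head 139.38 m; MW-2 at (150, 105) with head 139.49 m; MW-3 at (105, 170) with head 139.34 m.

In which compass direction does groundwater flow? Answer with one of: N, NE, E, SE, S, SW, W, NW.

N

With h = a·x + b·y + c and MW-1 as origin, the differences give:
  70·a + (-40)·b = +0.11
  25·a + 25·b = -0.04
Eliminate b (×25 and ×(-40), subtract): 2750·a = 1.150 → a = ∂h/∂x = +0.0004182
Back-substitute: b = ∂h/∂y = -0.002018.
Flow = −∇h = (-0.0004182 east, +0.002018 north), which points north.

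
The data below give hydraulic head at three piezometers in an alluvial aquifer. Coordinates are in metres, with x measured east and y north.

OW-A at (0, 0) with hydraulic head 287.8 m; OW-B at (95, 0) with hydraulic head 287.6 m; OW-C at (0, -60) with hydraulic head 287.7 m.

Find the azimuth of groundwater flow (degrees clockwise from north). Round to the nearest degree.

∂h/∂x = (287.6 − 287.8) / (95 − 0) = -0.002105
∂h/∂y = (287.7 − 287.8) / (-60 − 0) = +0.001667
Flow direction (−∇h) has components (+0.002105 E, -0.001667 N).
Azimuth = atan2(E, N) = atan2(+0.002105, -0.001667) = 128.4° ≈ 128°.

128°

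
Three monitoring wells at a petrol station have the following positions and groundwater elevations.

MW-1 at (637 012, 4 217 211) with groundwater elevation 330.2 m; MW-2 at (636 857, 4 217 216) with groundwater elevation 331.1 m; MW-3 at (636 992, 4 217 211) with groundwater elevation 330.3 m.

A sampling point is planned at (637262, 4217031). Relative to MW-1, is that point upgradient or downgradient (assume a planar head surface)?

downgradient

With h = a·x + b·y + c and MW-1 as origin, the differences give:
  (-155)·a + 5·b = +0.9
  (-20)·a + 0·b = +0.1
Eliminate b (×0 and ×5, subtract): 100·a = -0.50 → a = ∂h/∂x = -0.005000
Back-substitute: b = ∂h/∂y = +0.02500.
Head at (637262, 4217031) = 330.2 + (-0.005000)·(250) + (+0.02500)·(-180) = 324.45 m.
That is lower than the 330.2 m at MW-1, so the point is downgradient.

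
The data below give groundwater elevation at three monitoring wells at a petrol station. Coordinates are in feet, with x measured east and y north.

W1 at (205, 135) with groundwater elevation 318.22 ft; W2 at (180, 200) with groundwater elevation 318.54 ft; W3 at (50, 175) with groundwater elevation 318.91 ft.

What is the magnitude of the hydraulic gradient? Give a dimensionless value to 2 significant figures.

0.0050

Differences from W1: to W2 (Δx, Δy, Δh) = (-25, 65, +0.32); to W3 = (-155, 40, +0.69).
Determinant of the coordinate differences = (-25)·40 − (-155)·65 = 9075.
∂h/∂x = [(+0.32)·40 − (+0.69)·65] / 9075 = -0.003532
∂h/∂y = [(-25)·(+0.69) − (-155)·(+0.32)] / 9075 = +0.003565
|∇h| = √(-0.003532² + 0.003565²) = 0.005018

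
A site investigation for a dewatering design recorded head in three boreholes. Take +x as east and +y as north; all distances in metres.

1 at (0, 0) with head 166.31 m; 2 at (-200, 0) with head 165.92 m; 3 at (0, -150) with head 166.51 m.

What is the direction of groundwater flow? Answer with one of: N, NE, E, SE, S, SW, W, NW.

∂h/∂x = (165.92 − 166.31) / (-200 − 0) = +0.001950
∂h/∂y = (166.51 − 166.31) / (-150 − 0) = -0.001333
Flow = −∇h = (-0.001950 east, +0.001333 north), which points northwest.

NW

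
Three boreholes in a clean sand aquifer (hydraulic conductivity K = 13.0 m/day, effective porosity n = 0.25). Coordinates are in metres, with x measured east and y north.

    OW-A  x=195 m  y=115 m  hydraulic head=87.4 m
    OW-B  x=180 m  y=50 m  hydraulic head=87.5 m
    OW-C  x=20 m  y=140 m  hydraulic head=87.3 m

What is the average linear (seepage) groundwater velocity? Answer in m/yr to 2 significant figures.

31 m/yr

Taking OW-A as reference: OW-B−OW-A = (-15, -65, +0.1); OW-C−OW-A = (-175, 25, -0.1).
Determinant of the coordinate differences = (-15)·25 − (-175)·(-65) = -11750.
∂h/∂x = [(+0.1)·25 − (-0.1)·(-65)] / -11750 = +0.0003404
∂h/∂y = [(-15)·(-0.1) − (-175)·(+0.1)] / -11750 = -0.001617
|∇h| = √(0.0003404² + -0.001617²) = 0.001652
Seepage velocity v = K·i/n = 13.0 × 0.001652 / 0.25 = 0.0859 m/day = 31.37 m/yr.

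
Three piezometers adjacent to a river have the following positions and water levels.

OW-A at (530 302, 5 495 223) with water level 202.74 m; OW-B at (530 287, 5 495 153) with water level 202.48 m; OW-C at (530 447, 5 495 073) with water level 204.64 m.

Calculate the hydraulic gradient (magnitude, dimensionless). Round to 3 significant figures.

With h = a·x + b·y + c and OW-A as origin, the differences give:
  (-15)·a + (-70)·b = -0.26
  145·a + (-150)·b = +1.90
Eliminate b (×(-150) and ×(-70), subtract): 12400·a = 172.000 → a = ∂h/∂x = +0.01387
Back-substitute: b = ∂h/∂y = +0.0007419.
|∇h| = √(0.01387² + 0.0007419²) = 0.01389

0.0139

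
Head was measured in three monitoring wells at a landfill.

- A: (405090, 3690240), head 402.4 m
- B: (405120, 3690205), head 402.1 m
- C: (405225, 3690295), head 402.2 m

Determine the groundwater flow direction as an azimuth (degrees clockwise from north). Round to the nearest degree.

With h = a·x + b·y + c and A as origin, the differences give:
  30·a + (-35)·b = -0.3
  135·a + 55·b = -0.2
Eliminate b (×55 and ×(-35), subtract): 6375·a = -23.50 → a = ∂h/∂x = -0.003686
Back-substitute: b = ∂h/∂y = +0.005412.
Flow direction (−∇h) has components (+0.003686 E, -0.005412 N).
Azimuth = atan2(E, N) = atan2(+0.003686, -0.005412) = 145.7° ≈ 146°.

146°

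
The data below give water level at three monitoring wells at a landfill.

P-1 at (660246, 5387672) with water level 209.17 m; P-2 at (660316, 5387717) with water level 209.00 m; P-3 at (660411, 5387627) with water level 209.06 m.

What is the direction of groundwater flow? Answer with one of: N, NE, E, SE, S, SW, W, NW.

Differences from P-1: to P-2 (Δx, Δy, Δh) = (70, 45, -0.17); to P-3 = (165, -45, -0.11).
Determinant of the coordinate differences = 70·(-45) − 165·45 = -10575.
∂h/∂x = [(-0.17)·(-45) − (-0.11)·45] / -10575 = -0.001191
∂h/∂y = [70·(-0.11) − 165·(-0.17)] / -10575 = -0.001924
Flow = −∇h = (+0.001191 east, +0.001924 north), which points northeast.

NE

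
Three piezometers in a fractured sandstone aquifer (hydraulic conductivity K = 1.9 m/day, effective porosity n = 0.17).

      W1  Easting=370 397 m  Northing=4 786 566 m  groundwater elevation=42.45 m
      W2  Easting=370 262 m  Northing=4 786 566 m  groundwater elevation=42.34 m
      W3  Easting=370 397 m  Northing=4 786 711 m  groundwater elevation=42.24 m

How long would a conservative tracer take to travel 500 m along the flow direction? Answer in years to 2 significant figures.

74 years

∂h/∂x = (42.34 − 42.45) / (370262 − 370397) = +0.0008148
∂h/∂y = (42.24 − 42.45) / (4786711 − 4786566) = -0.001448
|∇h| = √(0.0008148² + -0.001448²) = 0.001662
Seepage velocity v = K·i/n = 1.9 × 0.001662 / 0.17 = 0.01858 m/day.
t = 500 / 0.01858 = 2.691e+04 days = 73.7 years.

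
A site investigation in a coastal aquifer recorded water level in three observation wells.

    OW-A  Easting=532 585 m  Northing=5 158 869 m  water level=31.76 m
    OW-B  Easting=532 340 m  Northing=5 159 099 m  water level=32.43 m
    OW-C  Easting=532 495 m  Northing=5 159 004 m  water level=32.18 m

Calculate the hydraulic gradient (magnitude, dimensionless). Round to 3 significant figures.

0.00348

Taking OW-A as reference: OW-B−OW-A = (-245, 230, +0.67); OW-C−OW-A = (-90, 135, +0.42).
Solve a·Δx + b·Δy = Δh: det = (-245)·135 − (-90)·230 = -12375.
∂h/∂x = [(+0.67)·135 − (+0.42)·230] / -12375 = +0.0004970
∂h/∂y = [(-245)·(+0.42) − (-90)·(+0.67)] / -12375 = +0.003442
|∇h| = √(0.0004970² + 0.003442²) = 0.003478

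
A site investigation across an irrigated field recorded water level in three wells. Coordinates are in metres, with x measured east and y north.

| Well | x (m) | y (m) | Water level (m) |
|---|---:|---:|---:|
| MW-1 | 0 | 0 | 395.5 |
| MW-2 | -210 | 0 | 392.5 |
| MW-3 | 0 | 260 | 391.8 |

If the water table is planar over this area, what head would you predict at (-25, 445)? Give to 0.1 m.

388.8 m

∂h/∂x = (392.5 − 395.5) / (-210 − 0) = +0.01429
∂h/∂y = (391.8 − 395.5) / (260 − 0) = -0.01423
h(-25, 445) = 395.5 + (+0.01429)·(-25) + (-0.01423)·(445) = 395.5 -0.357 -6.333 = 388.810 m.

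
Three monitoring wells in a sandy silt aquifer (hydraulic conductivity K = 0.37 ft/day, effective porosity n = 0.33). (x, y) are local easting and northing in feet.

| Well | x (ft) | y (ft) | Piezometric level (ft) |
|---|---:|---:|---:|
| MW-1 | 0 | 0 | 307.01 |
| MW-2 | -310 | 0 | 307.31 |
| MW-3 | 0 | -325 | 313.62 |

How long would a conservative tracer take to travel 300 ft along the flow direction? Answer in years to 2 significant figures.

36 years

∂h/∂x = (307.31 − 307.01) / (-310 − 0) = -0.0009677
∂h/∂y = (313.62 − 307.01) / (-325 − 0) = -0.02034
|∇h| = √(-0.0009677² + -0.02034²) = 0.02036
Seepage velocity v = K·i/n = 0.37 × 0.02036 / 0.33 = 0.02283 ft/day.
t = 300 / 0.02283 = 1.314e+04 days = 36 years.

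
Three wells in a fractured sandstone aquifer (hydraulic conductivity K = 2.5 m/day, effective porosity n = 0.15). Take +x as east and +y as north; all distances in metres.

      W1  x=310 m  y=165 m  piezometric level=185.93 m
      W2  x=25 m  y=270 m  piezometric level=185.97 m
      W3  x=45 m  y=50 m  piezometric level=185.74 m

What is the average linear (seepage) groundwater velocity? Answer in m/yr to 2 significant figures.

With h = a·x + b·y + c and W1 as origin, the differences give:
  (-285)·a + 105·b = +0.04
  (-265)·a + (-115)·b = -0.19
Eliminate b (×(-115) and ×105, subtract): 60600·a = 15.350 → a = ∂h/∂x = +0.0002533
Back-substitute: b = ∂h/∂y = +0.001068.
|∇h| = √(0.0002533² + 0.001068²) = 0.001098
Seepage velocity v = K·i/n = 2.5 × 0.001098 / 0.15 = 0.0183 m/day = 6.684 m/yr.

6.7 m/yr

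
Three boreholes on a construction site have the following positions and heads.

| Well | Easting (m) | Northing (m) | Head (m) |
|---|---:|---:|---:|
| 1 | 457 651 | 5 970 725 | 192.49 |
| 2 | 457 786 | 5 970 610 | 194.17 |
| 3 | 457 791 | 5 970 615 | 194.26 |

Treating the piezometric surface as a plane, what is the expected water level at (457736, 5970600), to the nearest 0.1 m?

With h = a·x + b·y + c and 1 as origin, the differences give:
  135·a + (-115)·b = +1.68
  140·a + (-110)·b = +1.77
Eliminate b (×(-110) and ×(-115), subtract): 1250·a = 18.750 → a = ∂h/∂x = +0.01500
Back-substitute: b = ∂h/∂y = +0.003000.
h(457736, 5970600) = 192.49 + (+0.01500)·(85) + (+0.003000)·(-125) = 192.49 +1.275 -0.375 = 193.390 m.

193.4 m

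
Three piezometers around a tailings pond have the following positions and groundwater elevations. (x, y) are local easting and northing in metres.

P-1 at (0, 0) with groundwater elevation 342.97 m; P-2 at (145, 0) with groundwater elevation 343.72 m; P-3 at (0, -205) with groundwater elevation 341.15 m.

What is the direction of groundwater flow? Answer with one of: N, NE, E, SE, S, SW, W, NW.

SW

∂h/∂x = (343.72 − 342.97) / (145 − 0) = +0.005172
∂h/∂y = (341.15 − 342.97) / (-205 − 0) = +0.008878
Flow = −∇h = (-0.005172 east, -0.008878 north), which points southwest.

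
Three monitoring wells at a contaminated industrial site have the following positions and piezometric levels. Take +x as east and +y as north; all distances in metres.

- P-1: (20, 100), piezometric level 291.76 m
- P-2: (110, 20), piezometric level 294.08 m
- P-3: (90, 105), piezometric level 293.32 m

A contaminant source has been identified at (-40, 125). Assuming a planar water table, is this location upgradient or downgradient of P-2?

With h = a·x + b·y + c and P-1 as origin, the differences give:
  90·a + (-80)·b = +2.32
  70·a + 5·b = +1.56
Eliminate b (×5 and ×(-80), subtract): 6050·a = 136.400 → a = ∂h/∂x = +0.02255
Back-substitute: b = ∂h/∂y = -0.003636.
Head at (-40, 125) = 291.76 + (+0.02255)·(-60) + (-0.003636)·(25) = 290.32 m.
That is lower than the 294.08 m at P-2, so the point is downgradient.

downgradient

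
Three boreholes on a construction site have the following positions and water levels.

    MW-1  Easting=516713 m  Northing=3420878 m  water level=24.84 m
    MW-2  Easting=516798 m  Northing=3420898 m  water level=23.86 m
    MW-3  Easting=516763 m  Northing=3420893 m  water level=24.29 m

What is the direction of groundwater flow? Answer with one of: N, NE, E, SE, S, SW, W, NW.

SE

Three-point gradient (reference MW-1): Δ to MW-2 = (85, 20, -0.98), Δ to MW-3 = (50, 15, -0.55).
∂h/∂x = -0.01345, ∂h/∂y = +0.008182 (det = 275).
Flow = −∇h = (+0.01345 east, -0.008182 north), which points southeast.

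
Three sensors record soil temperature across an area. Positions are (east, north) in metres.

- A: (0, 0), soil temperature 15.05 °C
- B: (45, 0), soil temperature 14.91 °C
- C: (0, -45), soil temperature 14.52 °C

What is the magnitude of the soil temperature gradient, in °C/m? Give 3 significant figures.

∂T/∂x = (14.91 − 15.05) / (45 − 0) = -0.003111
∂T/∂y = (14.52 − 15.05) / (-45 − 0) = +0.01178
|∇f| = √(-0.003111² + 0.01178²) = 0.01218 °C/m

0.0122 °C/m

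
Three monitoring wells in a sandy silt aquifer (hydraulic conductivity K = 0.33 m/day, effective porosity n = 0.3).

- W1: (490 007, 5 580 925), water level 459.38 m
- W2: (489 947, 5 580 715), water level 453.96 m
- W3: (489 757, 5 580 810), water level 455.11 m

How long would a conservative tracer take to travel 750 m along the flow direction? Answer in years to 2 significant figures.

75 years

Differences from W1: to W2 (Δx, Δy, Δh) = (-60, -210, -5.42); to W3 = (-250, -115, -4.27).
Determinant of the coordinate differences = (-60)·(-115) − (-250)·(-210) = -45600.
∂h/∂x = [(-5.42)·(-115) − (-4.27)·(-210)] / -45600 = +0.005996
∂h/∂y = [(-60)·(-4.27) − (-250)·(-5.42)] / -45600 = +0.02410
|∇h| = √(0.005996² + 0.02410²) = 0.02483
Seepage velocity v = K·i/n = 0.33 × 0.02483 / 0.3 = 0.02731 m/day.
t = 750 / 0.02731 = 2.746e+04 days = 75.2 years.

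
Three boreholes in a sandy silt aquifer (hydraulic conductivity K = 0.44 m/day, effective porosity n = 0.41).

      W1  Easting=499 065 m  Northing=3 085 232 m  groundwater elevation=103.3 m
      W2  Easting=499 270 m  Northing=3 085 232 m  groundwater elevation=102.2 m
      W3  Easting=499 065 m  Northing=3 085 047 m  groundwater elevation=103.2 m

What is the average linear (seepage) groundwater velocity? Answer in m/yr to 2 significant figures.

2.1 m/yr

∂h/∂x = (102.2 − 103.3) / (499270 − 499065) = -0.005366
∂h/∂y = (103.2 − 103.3) / (3085047 − 3085232) = +0.0005405
|∇h| = √(-0.005366² + 0.0005405²) = 0.005393
Seepage velocity v = K·i/n = 0.44 × 0.005393 / 0.41 = 0.005788 m/day = 2.114 m/yr.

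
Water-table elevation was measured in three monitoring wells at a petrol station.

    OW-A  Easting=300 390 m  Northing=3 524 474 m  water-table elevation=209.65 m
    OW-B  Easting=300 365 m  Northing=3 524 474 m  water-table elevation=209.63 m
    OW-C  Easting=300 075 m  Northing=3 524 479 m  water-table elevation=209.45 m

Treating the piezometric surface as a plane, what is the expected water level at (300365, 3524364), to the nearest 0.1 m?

With h = a·x + b·y + c and OW-A as origin, the differences give:
  (-25)·a + 0·b = -0.02
  (-315)·a + 5·b = -0.20
Eliminate b (×5 and ×0, subtract): -125·a = -0.100 → a = ∂h/∂x = +0.0008000
Back-substitute: b = ∂h/∂y = +0.01040.
h(300365, 3524364) = 209.65 + (+0.0008000)·(-25) + (+0.01040)·(-110) = 209.65 -0.020 -1.144 = 208.486 m.

208.5 m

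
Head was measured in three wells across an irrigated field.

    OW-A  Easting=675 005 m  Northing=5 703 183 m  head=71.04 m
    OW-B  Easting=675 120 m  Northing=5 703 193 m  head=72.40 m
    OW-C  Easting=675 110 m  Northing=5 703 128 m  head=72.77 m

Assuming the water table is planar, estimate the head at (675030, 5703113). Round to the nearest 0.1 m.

71.9 m

Differences from OW-A: to OW-B (Δx, Δy, Δh) = (115, 10, +1.36); to OW-C = (105, -55, +1.73).
Solve a·Δx + b·Δy = Δh: det = 115·(-55) − 105·10 = -7375.
∂h/∂x = [(+1.36)·(-55) − (+1.73)·10] / -7375 = +0.01249
∂h/∂y = [115·(+1.73) − 105·(+1.36)] / -7375 = -0.007614
h(675030, 5703113) = 71.04 + (+0.01249)·(25) + (-0.007614)·(-70) = 71.04 +0.312 +0.533 = 71.885 m.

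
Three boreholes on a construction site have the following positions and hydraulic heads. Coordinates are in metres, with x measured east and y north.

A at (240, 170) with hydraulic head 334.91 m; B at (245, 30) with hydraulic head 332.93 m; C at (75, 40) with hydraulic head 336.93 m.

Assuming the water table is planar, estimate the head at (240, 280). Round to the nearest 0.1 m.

Differences from A: to B (Δx, Δy, Δh) = (5, -140, -1.98); to C = (-165, -130, +2.02).
Determinant of the coordinate differences = 5·(-130) − (-165)·(-140) = -23750.
∂h/∂x = [(-1.98)·(-130) − (+2.02)·(-140)] / -23750 = -0.02275
∂h/∂y = [5·(+2.02) − (-165)·(-1.98)] / -23750 = +0.01333
h(240, 280) = 334.91 + (-0.02275)·(0) + (+0.01333)·(110) = 334.91 -0.000 +1.466 = 336.376 m.

336.4 m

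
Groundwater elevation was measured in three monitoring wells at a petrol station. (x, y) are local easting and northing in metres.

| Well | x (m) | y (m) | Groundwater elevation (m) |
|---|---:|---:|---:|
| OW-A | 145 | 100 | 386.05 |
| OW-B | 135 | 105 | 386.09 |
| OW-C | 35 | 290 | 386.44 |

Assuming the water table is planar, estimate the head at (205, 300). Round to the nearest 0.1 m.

385.7 m

With h = a·x + b·y + c and OW-A as origin, the differences give:
  (-10)·a + 5·b = +0.04
  (-110)·a + 190·b = +0.39
Eliminate b (×190 and ×5, subtract): -1350·a = 5.650 → a = ∂h/∂x = -0.004185
Back-substitute: b = ∂h/∂y = -0.0003704.
h(205, 300) = 386.05 + (-0.004185)·(60) + (-0.0003704)·(200) = 386.05 -0.251 -0.074 = 385.725 m.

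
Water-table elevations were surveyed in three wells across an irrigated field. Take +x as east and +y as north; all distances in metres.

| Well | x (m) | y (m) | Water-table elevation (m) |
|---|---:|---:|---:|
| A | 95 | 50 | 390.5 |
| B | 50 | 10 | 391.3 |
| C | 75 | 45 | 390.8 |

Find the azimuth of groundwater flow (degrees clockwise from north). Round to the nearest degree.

Taking A as reference: B−A = (-45, -40, +0.8); C−A = (-20, -5, +0.3).
Solve a·Δx + b·Δy = Δh: det = (-45)·(-5) − (-20)·(-40) = -575.
∂h/∂x = [(+0.8)·(-5) − (+0.3)·(-40)] / -575 = -0.01391
∂h/∂y = [(-45)·(+0.3) − (-20)·(+0.8)] / -575 = -0.004348
Flow direction (−∇h) has components (+0.01391 E, +0.004348 N).
Azimuth = atan2(E, N) = atan2(+0.01391, +0.004348) = 72.6° ≈ 073°.

073°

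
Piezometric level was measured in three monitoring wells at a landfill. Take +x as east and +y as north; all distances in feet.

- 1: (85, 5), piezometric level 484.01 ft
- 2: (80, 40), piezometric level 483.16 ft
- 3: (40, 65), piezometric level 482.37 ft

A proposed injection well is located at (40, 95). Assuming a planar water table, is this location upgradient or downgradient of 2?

downgradient

Taking 1 as reference: 2−1 = (-5, 35, -0.85); 3−1 = (-45, 60, -1.64).
Determinant of the coordinate differences = (-5)·60 − (-45)·35 = 1275.
∂h/∂x = [(-0.85)·60 − (-1.64)·35] / 1275 = +0.005020
∂h/∂y = [(-5)·(-1.64) − (-45)·(-0.85)] / 1275 = -0.02357
Head at (40, 95) = 484.01 + (+0.005020)·(-45) + (-0.02357)·(90) = 481.66 ft.
That is lower than the 483.16 ft at 2, so the point is downgradient.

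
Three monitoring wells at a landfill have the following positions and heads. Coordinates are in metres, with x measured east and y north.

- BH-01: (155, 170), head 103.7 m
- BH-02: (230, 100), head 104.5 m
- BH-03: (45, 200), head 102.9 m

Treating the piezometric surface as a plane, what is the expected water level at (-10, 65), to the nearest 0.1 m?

103.3 m

Differences from BH-01: to BH-02 (Δx, Δy, Δh) = (75, -70, +0.8); to BH-03 = (-110, 30, -0.8).
Solve a·Δx + b·Δy = Δh: det = 75·30 − (-110)·(-70) = -5450.
∂h/∂x = [(+0.8)·30 − (-0.8)·(-70)] / -5450 = +0.005872
∂h/∂y = [75·(-0.8) − (-110)·(+0.8)] / -5450 = -0.005138
h(-10, 65) = 103.7 + (+0.005872)·(-165) + (-0.005138)·(-105) = 103.7 -0.969 +0.539 = 103.271 m.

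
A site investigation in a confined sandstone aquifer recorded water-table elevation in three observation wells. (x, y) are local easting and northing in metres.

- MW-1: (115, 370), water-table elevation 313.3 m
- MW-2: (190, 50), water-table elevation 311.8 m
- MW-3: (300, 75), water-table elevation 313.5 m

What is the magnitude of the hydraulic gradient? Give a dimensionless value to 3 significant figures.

Taking MW-1 as reference: MW-2−MW-1 = (75, -320, -1.5); MW-3−MW-1 = (185, -295, +0.2).
Solve a·Δx + b·Δy = Δh: det = 75·(-295) − 185·(-320) = 37075.
∂h/∂x = [(-1.5)·(-295) − (+0.2)·(-320)] / 37075 = +0.01366
∂h/∂y = [75·(+0.2) − 185·(-1.5)] / 37075 = +0.007889
|∇h| = √(0.01366² + 0.007889²) = 0.01577

0.0158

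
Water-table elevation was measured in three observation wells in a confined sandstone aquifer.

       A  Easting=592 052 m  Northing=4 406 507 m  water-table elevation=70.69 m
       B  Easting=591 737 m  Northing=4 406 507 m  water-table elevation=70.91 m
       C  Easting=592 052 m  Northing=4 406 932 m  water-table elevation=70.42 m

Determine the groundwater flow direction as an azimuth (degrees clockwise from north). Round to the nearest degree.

∂h/∂x = (70.91 − 70.69) / (591737 − 592052) = -0.0006984
∂h/∂y = (70.42 − 70.69) / (4406932 − 4406507) = -0.0006353
Flow direction (−∇h) has components (+0.0006984 E, +0.0006353 N).
Azimuth = atan2(E, N) = atan2(+0.0006984, +0.0006353) = 47.7° ≈ 048°.

048°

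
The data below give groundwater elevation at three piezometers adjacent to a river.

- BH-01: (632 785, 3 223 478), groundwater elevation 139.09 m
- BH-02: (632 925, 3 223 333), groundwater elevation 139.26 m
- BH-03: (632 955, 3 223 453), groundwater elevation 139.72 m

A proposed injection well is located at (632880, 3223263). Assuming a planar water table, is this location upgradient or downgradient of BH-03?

downgradient

Taking BH-01 as reference: BH-02−BH-01 = (140, -145, +0.17); BH-03−BH-01 = (170, -25, +0.63).
Determinant of the coordinate differences = 140·(-25) − 170·(-145) = 21150.
∂h/∂x = [(+0.17)·(-25) − (+0.63)·(-145)] / 21150 = +0.004118
∂h/∂y = [140·(+0.63) − 170·(+0.17)] / 21150 = +0.002804
Head at (632880, 3223263) = 139.09 + (+0.004118)·(95) + (+0.002804)·(-215) = 138.88 m.
That is lower than the 139.72 m at BH-03, so the point is downgradient.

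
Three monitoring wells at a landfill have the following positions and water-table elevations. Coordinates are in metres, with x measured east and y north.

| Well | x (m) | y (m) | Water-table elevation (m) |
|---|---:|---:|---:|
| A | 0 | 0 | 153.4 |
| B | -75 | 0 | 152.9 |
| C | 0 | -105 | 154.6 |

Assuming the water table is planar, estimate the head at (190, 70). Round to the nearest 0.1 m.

153.9 m

∂h/∂x = (152.9 − 153.4) / (-75 − 0) = +0.006667
∂h/∂y = (154.6 − 153.4) / (-105 − 0) = -0.01143
h(190, 70) = 153.4 + (+0.006667)·(190) + (-0.01143)·(70) = 153.4 +1.267 -0.800 = 153.867 m.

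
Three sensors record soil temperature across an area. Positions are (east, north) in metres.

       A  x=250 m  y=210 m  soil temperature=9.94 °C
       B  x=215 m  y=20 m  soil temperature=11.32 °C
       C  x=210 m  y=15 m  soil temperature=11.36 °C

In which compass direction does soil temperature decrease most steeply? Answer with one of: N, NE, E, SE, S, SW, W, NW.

Taking A as reference: B−A = (-35, -190, +1.38); C−A = (-40, -195, +1.42).
Solve a·Δx + b·Δy = ΔT: det = (-35)·(-195) − (-40)·(-190) = -775.
∂T/∂x = [(+1.38)·(-195) − (+1.42)·(-190)] / -775 = -0.0009032
∂T/∂y = [(-35)·(+1.42) − (-40)·(+1.38)] / -775 = -0.007097
Steepest decrease is along −∇f = (+0.0009032 E, +0.007097 N) → north.

N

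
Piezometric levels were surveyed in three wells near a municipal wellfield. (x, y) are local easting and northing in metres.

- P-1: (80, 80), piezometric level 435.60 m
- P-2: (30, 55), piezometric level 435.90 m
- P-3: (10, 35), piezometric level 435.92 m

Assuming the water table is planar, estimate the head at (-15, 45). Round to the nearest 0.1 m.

With h = a·x + b·y + c and P-1 as origin, the differences give:
  (-50)·a + (-25)·b = +0.30
  (-70)·a + (-45)·b = +0.32
Eliminate b (×(-45) and ×(-25), subtract): 500·a = -5.500 → a = ∂h/∂x = -0.01100
Back-substitute: b = ∂h/∂y = +0.010000.
h(-15, 45) = 435.60 + (-0.01100)·(-95) + (+0.010000)·(-35) = 435.60 +1.045 -0.350 = 436.295 m.

436.3 m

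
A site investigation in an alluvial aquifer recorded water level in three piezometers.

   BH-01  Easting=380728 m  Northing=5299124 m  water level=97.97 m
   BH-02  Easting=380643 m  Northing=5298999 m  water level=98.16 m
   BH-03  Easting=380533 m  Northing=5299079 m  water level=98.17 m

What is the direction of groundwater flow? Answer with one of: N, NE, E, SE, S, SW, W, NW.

Taking BH-01 as reference: BH-02−BH-01 = (-85, -125, +0.19); BH-03−BH-01 = (-195, -45, +0.20).
Determinant of the coordinate differences = (-85)·(-45) − (-195)·(-125) = -20550.
∂h/∂x = [(+0.19)·(-45) − (+0.20)·(-125)] / -20550 = -0.0008005
∂h/∂y = [(-85)·(+0.20) − (-195)·(+0.19)] / -20550 = -0.0009757
Flow = −∇h = (+0.0008005 east, +0.0009757 north), which points northeast.

NE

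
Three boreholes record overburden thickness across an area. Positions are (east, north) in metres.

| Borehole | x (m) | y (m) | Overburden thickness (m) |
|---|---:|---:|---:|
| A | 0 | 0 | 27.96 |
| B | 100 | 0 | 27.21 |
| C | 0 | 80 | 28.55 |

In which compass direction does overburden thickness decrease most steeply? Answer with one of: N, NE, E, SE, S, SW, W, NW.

SE

∂d/∂x = (27.21 − 27.96) / (100 − 0) = -0.007500
∂d/∂y = (28.55 − 27.96) / (80 − 0) = +0.007375
Steepest decrease is along −∇f = (+0.007500 E, -0.007375 N) → southeast.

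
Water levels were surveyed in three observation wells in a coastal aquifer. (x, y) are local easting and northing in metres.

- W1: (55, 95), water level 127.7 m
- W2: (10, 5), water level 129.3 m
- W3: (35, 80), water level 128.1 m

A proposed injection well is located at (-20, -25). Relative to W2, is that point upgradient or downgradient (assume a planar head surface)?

upgradient

Differences from W1: to W2 (Δx, Δy, Δh) = (-45, -90, +1.6); to W3 = (-20, -15, +0.4).
Determinant of the coordinate differences = (-45)·(-15) − (-20)·(-90) = -1125.
∂h/∂x = [(+1.6)·(-15) − (+0.4)·(-90)] / -1125 = -0.01067
∂h/∂y = [(-45)·(+0.4) − (-20)·(+1.6)] / -1125 = -0.01244
Head at (-20, -25) = 127.7 + (-0.01067)·(-75) + (-0.01244)·(-120) = 129.99 m.
That is higher than the 129.3 m at W2, so the point is upgradient.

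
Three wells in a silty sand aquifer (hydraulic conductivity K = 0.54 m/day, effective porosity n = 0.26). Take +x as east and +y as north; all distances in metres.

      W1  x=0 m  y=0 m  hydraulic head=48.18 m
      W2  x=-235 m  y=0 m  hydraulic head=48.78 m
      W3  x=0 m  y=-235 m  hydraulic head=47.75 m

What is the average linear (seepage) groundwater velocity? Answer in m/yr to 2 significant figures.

∂h/∂x = (48.78 − 48.18) / (-235 − 0) = -0.002553
∂h/∂y = (47.75 − 48.18) / (-235 − 0) = +0.001830
|∇h| = √(-0.002553² + 0.001830²) = 0.003141
Seepage velocity v = K·i/n = 0.54 × 0.003141 / 0.26 = 0.006524 m/day = 2.383 m/yr.

2.4 m/yr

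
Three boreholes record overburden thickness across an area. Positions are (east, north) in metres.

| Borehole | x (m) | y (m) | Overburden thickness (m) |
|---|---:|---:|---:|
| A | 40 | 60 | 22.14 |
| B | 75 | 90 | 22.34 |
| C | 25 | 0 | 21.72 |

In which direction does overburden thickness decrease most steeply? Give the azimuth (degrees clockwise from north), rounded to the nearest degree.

177°

Three-point gradient (reference A): Δ to B = (35, 30, +0.20), Δ to C = (-15, -60, -0.42).
∂d/∂x = -0.0003636, ∂d/∂y = +0.007091 (det = -1650).
Steepest decrease is along −∇f: components (+0.0003636 E, -0.007091 N).
Azimuth = atan2(+0.0003636, -0.007091) = 177.1° ≈ 177°.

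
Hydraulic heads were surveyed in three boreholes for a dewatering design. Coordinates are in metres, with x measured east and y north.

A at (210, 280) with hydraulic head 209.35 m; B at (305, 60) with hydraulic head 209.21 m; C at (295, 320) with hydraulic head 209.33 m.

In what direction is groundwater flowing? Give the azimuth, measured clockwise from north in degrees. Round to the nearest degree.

135°

Differences from A: to B (Δx, Δy, Δh) = (95, -220, -0.14); to C = (85, 40, -0.02).
Solve a·Δx + b·Δy = Δh: det = 95·40 − 85·(-220) = 22500.
∂h/∂x = [(-0.14)·40 − (-0.02)·(-220)] / 22500 = -0.0004444
∂h/∂y = [95·(-0.02) − 85·(-0.14)] / 22500 = +0.0004444
Flow direction (−∇h) has components (+0.0004444 E, -0.0004444 N).
Azimuth = atan2(E, N) = atan2(+0.0004444, -0.0004444) = 135.0° ≈ 135°.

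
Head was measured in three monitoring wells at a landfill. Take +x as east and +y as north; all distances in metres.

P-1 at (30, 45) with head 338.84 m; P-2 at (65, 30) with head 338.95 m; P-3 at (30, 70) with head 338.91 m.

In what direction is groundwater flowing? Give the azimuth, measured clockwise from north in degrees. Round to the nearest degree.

Differences from P-1: to P-2 (Δx, Δy, Δh) = (35, -15, +0.11); to P-3 = (0, 25, +0.07).
Determinant of the coordinate differences = 35·25 − 0·(-15) = 875.
∂h/∂x = [(+0.11)·25 − (+0.07)·(-15)] / 875 = +0.004343
∂h/∂y = [35·(+0.07) − 0·(+0.11)] / 875 = +0.002800
Flow direction (−∇h) has components (-0.004343 E, -0.002800 N).
Azimuth = atan2(E, N) = atan2(-0.004343, -0.002800) = 237.2° ≈ 237°.

237°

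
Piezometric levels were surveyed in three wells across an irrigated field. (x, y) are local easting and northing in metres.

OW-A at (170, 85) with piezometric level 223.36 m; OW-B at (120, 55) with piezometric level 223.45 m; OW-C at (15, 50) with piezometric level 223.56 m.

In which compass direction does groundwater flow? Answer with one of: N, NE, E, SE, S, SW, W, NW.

NE

Three-point gradient (reference OW-A): Δ to OW-B = (-50, -30, +0.09), Δ to OW-C = (-155, -35, +0.20).
∂h/∂x = -0.0009828, ∂h/∂y = -0.001362 (det = -2900).
Flow = −∇h = (+0.0009828 east, +0.001362 north), which points northeast.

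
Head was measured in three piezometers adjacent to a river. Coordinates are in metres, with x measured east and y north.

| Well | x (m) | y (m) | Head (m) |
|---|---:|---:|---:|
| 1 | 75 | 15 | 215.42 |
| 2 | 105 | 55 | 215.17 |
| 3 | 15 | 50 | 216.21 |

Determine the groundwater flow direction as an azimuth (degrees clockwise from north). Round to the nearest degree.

102°

With h = a·x + b·y + c and 1 as origin, the differences give:
  30·a + 40·b = -0.25
  (-60)·a + 35·b = +0.79
Eliminate b (×35 and ×40, subtract): 3450·a = -40.350 → a = ∂h/∂x = -0.01170
Back-substitute: b = ∂h/∂y = +0.002522.
Flow direction (−∇h) has components (+0.01170 E, -0.002522 N).
Azimuth = atan2(E, N) = atan2(+0.01170, -0.002522) = 102.2° ≈ 102°.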